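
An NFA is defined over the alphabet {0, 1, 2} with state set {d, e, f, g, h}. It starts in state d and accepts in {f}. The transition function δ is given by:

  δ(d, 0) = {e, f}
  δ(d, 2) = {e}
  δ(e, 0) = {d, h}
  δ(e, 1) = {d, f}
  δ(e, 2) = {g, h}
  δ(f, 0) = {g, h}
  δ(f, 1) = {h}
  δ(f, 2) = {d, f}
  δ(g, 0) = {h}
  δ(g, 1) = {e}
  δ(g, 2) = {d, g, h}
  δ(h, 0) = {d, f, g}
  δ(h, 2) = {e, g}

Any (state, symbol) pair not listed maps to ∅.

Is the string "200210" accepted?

Yes

Start in {d}.
Read '2': {d} → {e}.
Read '0': {e} → {d, h}.
Read '0': {d, h} → {d, e, f, g}.
Read '2': {d, e, f, g} → {d, e, f, g, h}.
Read '1': {d, e, f, g, h} → {d, e, f, h}.
Read '0': {d, e, f, h} → {d, e, f, g, h}.
The final set {d, e, f, g, h} contains the accepting state f.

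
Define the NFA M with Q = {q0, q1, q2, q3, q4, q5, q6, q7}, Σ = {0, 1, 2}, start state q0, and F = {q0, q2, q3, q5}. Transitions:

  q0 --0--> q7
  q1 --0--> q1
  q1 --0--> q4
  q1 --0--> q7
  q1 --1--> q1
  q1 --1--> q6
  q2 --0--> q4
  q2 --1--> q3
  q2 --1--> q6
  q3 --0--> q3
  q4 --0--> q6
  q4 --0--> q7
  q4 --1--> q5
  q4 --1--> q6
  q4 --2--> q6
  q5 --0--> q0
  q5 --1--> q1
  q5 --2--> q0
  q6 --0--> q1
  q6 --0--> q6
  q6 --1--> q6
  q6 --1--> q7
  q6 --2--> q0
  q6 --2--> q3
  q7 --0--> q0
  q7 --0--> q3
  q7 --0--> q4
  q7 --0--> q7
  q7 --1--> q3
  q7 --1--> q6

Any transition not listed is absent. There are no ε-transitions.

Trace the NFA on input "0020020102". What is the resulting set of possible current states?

Start in {q0}.
Read '0': {q0} → {q7}.
Read '0': {q7} → {q0, q3, q4, q7}.
Read '2': {q0, q3, q4, q7} → {q6}.
Read '0': {q6} → {q1, q6}.
Read '0': {q1, q6} → {q1, q4, q6, q7}.
Read '2': {q1, q4, q6, q7} → {q0, q3, q6}.
Read '0': {q0, q3, q6} → {q1, q3, q6, q7}.
Read '1': {q1, q3, q6, q7} → {q1, q3, q6, q7}.
Read '0': {q1, q3, q6, q7} → {q0, q1, q3, q4, q6, q7}.
Read '2': {q0, q1, q3, q4, q6, q7} → {q0, q3, q6}.

{q0, q3, q6}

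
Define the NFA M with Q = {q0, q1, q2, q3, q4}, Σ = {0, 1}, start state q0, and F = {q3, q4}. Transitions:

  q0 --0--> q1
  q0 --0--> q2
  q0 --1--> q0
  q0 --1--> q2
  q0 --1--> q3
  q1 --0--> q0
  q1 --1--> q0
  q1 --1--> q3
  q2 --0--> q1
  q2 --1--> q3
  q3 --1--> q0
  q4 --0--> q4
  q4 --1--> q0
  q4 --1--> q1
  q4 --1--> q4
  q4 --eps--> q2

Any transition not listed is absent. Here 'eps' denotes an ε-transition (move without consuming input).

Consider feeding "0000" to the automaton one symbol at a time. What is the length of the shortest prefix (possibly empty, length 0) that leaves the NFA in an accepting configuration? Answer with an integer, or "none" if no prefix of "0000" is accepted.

none

Start in {q0}.
Read '0': q0→{q1, q2}; now {q1, q2}.
Read '0': q1→{q0}, q2→{q1}; now {q0, q1}.
Read '0': q0→{q1, q2}, q1→{q0}; now {q0, q1, q2}.
Read '0': q0→{q1, q2}, q1→{q0}, q2→{q1}; now {q0, q1, q2}.
No reachable set along the way intersects F.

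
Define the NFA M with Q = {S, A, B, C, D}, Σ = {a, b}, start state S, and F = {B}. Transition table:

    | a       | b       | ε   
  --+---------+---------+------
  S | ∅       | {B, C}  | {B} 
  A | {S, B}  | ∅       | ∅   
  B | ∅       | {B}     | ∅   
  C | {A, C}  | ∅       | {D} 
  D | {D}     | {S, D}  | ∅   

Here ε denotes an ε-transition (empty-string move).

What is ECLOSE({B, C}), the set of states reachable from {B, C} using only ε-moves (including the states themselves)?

Begin with {B, C}.
ε-move C → D; add D.

{B, C, D}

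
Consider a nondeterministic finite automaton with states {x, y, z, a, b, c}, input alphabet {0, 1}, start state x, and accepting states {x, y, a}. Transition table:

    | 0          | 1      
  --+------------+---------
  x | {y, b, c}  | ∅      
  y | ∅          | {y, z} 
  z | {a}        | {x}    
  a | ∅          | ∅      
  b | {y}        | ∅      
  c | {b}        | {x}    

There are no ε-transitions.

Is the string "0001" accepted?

Start in {x}.
Read '0': x→{y, b, c}; now {y, b, c}.
Read '0': y→∅, b→{y}, c→{b}; now {y, b}.
Read '0': y→∅, b→{y}; now {y}.
Read '1': y→{y, z}; now {y, z}.
The final set {y, z} contains the accepting state y.

Yes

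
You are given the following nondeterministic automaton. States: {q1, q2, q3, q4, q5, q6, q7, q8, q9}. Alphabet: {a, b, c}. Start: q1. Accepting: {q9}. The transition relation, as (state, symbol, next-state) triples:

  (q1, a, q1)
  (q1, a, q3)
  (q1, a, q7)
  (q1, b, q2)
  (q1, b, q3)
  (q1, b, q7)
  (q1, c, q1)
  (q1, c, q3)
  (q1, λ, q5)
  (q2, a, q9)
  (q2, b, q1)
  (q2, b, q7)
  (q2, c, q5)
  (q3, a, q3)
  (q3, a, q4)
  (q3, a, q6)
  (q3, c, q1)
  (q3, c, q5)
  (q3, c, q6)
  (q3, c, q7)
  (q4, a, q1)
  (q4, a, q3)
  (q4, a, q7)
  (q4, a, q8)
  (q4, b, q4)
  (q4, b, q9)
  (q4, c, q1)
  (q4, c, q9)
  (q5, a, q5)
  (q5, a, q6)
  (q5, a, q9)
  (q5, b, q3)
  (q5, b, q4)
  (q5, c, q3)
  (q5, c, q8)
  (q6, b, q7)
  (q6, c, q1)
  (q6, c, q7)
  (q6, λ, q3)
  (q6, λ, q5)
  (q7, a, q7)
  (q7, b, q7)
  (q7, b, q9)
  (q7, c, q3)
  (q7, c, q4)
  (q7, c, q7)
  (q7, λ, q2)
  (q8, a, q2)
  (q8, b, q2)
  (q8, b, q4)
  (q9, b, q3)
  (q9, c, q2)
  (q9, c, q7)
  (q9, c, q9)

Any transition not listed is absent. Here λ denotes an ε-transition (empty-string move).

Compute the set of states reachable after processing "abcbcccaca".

{q1, q2, q3, q4, q5, q6, q7, q8, q9}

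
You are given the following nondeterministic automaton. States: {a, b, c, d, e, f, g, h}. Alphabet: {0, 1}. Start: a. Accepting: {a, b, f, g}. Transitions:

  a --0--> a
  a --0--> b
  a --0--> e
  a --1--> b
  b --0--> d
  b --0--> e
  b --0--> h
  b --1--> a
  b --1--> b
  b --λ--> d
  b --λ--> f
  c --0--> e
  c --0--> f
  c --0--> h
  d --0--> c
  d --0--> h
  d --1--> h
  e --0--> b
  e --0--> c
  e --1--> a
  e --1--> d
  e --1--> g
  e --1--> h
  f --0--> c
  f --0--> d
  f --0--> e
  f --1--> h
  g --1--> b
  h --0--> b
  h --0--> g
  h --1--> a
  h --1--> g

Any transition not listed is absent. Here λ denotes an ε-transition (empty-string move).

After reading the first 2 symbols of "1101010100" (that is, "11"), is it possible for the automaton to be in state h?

Yes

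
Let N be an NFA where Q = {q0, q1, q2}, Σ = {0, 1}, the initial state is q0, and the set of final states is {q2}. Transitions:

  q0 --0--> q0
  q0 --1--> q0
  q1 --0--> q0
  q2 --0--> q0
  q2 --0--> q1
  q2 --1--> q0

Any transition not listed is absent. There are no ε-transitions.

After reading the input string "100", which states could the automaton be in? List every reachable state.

{q0}

Start in {q0}.
Read '1': q0→{q0}; now {q0}.
Read '0': q0→{q0}; now {q0}.
Read '0': q0→{q0}; now {q0}.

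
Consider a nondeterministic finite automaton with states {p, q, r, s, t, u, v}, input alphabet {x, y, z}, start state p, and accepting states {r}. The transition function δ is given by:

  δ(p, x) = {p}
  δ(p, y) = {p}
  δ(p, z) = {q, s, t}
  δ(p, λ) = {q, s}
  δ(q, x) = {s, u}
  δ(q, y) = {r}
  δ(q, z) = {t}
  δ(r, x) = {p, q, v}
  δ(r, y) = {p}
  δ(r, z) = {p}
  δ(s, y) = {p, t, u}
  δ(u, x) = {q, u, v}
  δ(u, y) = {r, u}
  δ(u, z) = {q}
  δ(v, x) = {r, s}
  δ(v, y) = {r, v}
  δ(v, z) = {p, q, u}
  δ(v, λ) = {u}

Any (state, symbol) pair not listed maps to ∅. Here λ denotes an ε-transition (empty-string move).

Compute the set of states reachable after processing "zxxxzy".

{p, q, r, s, t, u}

Start: ε-closure({p}) = {p, q, s}.
Read 'z': {p, q, s} → {q, s, t}.
Read 'x': {q, s, t} → {s, u}.
Read 'x': {s, u} → {q, u, v}.
Read 'x': {q, u, v} → {q, r, s, u, v}.
Read 'z': {q, r, s, u, v} → {p, q, s, t, u}.
Read 'y': {p, q, s, t, u} → {p, q, r, s, t, u}.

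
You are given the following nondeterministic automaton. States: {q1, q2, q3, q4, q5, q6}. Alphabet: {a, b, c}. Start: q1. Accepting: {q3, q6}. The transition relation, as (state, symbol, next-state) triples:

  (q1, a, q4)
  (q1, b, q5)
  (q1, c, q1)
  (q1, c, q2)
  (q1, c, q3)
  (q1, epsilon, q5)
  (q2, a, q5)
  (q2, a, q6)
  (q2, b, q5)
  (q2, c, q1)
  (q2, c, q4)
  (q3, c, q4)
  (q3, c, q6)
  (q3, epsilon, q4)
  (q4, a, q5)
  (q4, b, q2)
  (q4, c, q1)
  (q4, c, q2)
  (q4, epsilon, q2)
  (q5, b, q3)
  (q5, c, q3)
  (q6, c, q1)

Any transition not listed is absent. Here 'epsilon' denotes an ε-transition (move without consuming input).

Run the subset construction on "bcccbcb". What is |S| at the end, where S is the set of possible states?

Start: ε-closure({q1}) = {q1, q5}.
Read 'b': q1→{q5}, q5→{q3}; union {q3, q5}; ε-closure = {q2, q3, q4, q5}.
Read 'c': q2→{q1, q4}, q3→{q4, q6}, q4→{q1, q2}, q5→{q3}; union {q1, q2, q3, q4, q6}; ε-closure = {q1, q2, q3, q4, q5, q6}.
Read 'c': q1→{q1, q2, q3}, q2→{q1, q4}, q3→{q4, q6}, q4→{q1, q2}, q5→{q3}, q6→{q1}; union {q1, q2, q3, q4, q6}; ε-closure = {q1, q2, q3, q4, q5, q6}.
Read 'c': q1→{q1, q2, q3}, q2→{q1, q4}, q3→{q4, q6}, q4→{q1, q2}, q5→{q3}, q6→{q1}; union {q1, q2, q3, q4, q6}; ε-closure = {q1, q2, q3, q4, q5, q6}.
Read 'b': q1→{q5}, q2→{q5}, q3→∅, q4→{q2}, q5→{q3}, q6→∅; union {q2, q3, q5}; ε-closure = {q2, q3, q4, q5}.
Read 'c': q2→{q1, q4}, q3→{q4, q6}, q4→{q1, q2}, q5→{q3}; union {q1, q2, q3, q4, q6}; ε-closure = {q1, q2, q3, q4, q5, q6}.
Read 'b': q1→{q5}, q2→{q5}, q3→∅, q4→{q2}, q5→{q3}, q6→∅; union {q2, q3, q5}; ε-closure = {q2, q3, q4, q5}.
That set has 4 states.

4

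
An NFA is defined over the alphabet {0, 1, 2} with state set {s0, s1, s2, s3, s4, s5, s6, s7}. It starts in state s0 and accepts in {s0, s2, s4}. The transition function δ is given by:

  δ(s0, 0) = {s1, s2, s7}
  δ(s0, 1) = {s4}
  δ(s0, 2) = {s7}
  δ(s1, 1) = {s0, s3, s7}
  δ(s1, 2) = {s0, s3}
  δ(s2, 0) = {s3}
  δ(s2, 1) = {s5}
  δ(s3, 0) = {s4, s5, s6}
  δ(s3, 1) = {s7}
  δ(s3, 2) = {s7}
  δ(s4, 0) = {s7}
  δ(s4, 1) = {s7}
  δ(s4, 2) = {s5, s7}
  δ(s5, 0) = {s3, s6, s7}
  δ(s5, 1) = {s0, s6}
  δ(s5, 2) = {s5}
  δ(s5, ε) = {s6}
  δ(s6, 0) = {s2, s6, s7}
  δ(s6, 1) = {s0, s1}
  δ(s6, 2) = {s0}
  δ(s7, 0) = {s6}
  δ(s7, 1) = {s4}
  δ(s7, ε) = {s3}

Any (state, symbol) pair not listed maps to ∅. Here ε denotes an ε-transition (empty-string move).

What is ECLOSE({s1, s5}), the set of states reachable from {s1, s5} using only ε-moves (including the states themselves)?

{s1, s5, s6}

Begin with {s1, s5}.
ε-move s5 → s6; add s6.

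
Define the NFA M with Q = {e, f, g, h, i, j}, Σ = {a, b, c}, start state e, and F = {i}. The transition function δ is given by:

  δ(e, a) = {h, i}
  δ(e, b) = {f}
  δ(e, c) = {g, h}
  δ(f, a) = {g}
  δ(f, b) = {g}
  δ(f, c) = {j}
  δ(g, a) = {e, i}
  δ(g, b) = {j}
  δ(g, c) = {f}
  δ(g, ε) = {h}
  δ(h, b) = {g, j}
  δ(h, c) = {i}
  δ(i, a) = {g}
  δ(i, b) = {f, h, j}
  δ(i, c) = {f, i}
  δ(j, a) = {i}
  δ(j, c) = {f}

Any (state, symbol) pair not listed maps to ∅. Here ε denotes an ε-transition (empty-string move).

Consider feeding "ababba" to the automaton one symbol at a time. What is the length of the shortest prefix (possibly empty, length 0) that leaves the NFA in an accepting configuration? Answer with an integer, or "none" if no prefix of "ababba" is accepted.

Start in {e}.
Read 'a': e→{h, i}; now {h, i}.
None of the earlier sets intersect F, but {h, i} does.

1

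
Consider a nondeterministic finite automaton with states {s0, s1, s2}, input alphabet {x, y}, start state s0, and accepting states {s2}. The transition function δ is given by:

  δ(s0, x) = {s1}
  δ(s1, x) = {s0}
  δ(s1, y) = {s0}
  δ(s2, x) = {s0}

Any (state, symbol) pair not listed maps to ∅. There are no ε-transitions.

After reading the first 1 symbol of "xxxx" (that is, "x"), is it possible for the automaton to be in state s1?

Start in {s0}.
Read 'x': s0→{s1}; now {s1}.
State s1 is in {s1}.

Yes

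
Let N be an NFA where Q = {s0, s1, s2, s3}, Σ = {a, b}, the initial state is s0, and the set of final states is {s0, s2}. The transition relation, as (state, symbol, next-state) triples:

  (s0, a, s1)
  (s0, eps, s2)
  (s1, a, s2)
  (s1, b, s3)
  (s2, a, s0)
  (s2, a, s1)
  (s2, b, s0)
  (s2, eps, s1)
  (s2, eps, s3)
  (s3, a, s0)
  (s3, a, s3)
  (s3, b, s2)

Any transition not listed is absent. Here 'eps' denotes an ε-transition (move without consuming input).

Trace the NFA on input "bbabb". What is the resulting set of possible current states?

{s0, s1, s2, s3}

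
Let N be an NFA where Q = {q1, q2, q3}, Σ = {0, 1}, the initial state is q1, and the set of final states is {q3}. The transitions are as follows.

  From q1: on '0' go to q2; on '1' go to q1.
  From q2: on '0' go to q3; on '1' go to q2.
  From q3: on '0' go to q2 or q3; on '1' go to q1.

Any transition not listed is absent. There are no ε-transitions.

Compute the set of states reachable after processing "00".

Start in {q1}.
Read '0': q1→{q2}; now {q2}.
Read '0': q2→{q3}; now {q3}.

{q3}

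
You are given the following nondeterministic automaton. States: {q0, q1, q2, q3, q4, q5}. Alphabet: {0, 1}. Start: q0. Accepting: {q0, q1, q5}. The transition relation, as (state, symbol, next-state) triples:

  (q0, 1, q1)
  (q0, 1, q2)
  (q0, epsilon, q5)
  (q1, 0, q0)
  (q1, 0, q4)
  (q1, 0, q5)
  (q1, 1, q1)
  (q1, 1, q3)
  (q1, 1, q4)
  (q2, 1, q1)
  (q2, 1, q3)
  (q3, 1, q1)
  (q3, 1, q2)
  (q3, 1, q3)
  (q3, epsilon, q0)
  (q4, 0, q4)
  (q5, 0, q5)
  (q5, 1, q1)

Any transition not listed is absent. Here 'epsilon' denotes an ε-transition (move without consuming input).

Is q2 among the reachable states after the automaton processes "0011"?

No

Start: ε-closure({q0}) = {q0, q5}.
Read '0': q0→∅, q5→{q5}; now {q5}.
Read '0': q5→{q5}; now {q5}.
Read '1': q5→{q1}; now {q1}.
Read '1': q1→{q1, q3, q4}; union {q1, q3, q4}; ε-closure = {q0, q1, q3, q4, q5}.
State q2 is not in {q0, q1, q3, q4, q5}.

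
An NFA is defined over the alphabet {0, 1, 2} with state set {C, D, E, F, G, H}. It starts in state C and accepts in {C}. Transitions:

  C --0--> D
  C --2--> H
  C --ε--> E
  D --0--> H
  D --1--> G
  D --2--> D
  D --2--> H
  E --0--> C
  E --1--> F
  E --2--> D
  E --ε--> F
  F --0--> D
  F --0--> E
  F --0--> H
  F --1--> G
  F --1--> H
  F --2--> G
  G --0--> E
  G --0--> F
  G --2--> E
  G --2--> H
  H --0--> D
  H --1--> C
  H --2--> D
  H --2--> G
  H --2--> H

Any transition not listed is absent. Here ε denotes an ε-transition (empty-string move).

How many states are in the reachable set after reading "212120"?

5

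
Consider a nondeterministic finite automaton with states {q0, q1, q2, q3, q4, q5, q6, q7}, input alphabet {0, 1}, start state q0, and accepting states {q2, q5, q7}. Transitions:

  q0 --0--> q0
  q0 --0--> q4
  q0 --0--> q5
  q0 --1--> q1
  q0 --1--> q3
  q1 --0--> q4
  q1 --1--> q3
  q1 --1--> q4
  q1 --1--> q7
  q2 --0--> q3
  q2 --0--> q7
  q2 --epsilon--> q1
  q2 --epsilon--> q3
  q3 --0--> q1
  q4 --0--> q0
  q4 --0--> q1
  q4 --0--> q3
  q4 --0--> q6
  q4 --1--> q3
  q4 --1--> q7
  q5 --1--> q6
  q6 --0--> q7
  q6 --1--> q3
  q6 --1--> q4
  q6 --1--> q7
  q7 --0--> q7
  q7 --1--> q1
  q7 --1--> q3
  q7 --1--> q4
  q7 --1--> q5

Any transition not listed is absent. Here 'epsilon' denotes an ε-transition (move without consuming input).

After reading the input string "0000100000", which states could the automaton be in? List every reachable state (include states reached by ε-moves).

{q0, q1, q3, q4, q5, q6, q7}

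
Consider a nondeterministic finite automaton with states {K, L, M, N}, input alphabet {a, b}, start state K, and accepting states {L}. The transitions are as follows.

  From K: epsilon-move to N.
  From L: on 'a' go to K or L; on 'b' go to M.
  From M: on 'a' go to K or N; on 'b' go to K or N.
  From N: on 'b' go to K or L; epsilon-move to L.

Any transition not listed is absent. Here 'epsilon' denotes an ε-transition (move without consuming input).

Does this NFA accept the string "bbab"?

Yes

Start: ε-closure({K}) = {K, L, N}.
Read 'b': {K, L, N} → {K, L, M, N}.
Read 'b': {K, L, M, N} → {K, L, M, N}.
Read 'a': {K, L, M, N} → {K, L, N}.
Read 'b': {K, L, N} → {K, L, M, N}.
The final set {K, L, M, N} contains the accepting state L.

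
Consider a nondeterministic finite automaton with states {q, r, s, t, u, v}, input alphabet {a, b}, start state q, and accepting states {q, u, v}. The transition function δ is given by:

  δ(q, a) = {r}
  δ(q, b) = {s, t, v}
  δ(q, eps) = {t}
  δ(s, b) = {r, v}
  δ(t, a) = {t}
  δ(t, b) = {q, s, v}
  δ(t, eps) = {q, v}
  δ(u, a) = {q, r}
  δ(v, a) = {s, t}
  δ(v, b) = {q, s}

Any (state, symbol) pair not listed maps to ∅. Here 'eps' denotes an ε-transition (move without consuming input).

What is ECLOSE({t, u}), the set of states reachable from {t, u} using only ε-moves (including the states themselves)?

{q, t, u, v}

Begin with {t, u}.
ε-move t → q; add q.
ε-move t → v; add v.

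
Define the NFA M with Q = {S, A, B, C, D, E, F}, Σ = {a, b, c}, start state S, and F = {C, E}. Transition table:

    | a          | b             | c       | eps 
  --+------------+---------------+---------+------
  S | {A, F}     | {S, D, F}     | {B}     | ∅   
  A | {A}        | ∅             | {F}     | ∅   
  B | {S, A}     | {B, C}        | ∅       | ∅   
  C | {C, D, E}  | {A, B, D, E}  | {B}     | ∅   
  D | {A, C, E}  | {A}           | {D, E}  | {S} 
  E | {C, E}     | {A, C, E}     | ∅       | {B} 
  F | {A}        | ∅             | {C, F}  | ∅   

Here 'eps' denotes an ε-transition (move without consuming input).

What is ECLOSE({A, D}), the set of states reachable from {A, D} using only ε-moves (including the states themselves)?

Begin with {A, D}.
ε-move D → S; add S.

{S, A, D}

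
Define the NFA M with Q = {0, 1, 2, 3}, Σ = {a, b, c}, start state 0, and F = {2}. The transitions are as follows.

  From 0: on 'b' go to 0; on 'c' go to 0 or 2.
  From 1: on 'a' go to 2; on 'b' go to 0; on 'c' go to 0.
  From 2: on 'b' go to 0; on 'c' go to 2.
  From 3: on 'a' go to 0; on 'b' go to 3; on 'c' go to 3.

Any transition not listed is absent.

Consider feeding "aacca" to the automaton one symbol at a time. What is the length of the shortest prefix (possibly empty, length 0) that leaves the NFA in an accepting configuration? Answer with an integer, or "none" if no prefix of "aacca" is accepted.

Start in {0}.
Read 'a': 0→∅; now ∅.
The set is empty and remains empty for the remaining 4 symbols.
No reachable set along the way intersects F.

none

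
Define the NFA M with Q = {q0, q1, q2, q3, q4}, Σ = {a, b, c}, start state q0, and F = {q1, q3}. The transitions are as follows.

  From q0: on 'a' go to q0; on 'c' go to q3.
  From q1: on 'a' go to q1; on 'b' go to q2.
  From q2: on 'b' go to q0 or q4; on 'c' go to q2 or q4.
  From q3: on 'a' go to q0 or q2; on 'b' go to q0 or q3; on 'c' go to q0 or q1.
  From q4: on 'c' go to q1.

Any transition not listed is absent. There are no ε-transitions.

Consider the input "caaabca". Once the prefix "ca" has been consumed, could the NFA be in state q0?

Start in {q0}.
Read 'c': q0→{q3}; now {q3}.
Read 'a': q3→{q0, q2}; now {q0, q2}.
State q0 is in {q0, q2}.

Yes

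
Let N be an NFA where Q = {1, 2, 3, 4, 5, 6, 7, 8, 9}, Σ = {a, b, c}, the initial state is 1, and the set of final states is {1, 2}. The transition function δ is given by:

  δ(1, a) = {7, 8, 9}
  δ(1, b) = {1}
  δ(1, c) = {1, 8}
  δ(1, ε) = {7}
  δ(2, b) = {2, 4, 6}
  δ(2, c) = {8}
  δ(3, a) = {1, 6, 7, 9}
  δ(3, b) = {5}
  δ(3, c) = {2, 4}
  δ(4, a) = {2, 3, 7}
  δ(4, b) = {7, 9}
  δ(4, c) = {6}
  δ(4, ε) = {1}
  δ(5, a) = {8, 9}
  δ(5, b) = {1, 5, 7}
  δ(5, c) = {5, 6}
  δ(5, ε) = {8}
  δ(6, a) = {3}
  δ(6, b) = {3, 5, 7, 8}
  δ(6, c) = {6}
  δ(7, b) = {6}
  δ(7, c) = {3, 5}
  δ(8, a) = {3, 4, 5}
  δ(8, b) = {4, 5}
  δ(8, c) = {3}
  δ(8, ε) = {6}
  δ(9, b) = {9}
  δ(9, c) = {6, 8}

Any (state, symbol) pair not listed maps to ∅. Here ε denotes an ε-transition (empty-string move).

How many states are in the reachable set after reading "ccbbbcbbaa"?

Start: ε-closure({1}) = {1, 7}.
Read 'c': 1→{1, 8}, 7→{3, 5}; union {1, 3, 5, 8}; ε-closure = {1, 3, 5, 6, 7, 8}.
Read 'c': 1→{1, 8}, 3→{2, 4}, 5→{5, 6}, 6→{6}, 7→{3, 5}, 8→{3}; union {1, 2, 3, 4, 5, 6, 8}; ε-closure = {1, 2, 3, 4, 5, 6, 7, 8}.
Read 'b': 1→{1}, 2→{2, 4, 6}, 3→{5}, 4→{7, 9}, 5→{1, 5, 7}, 6→{3, 5, 7, 8}, 7→{6}, 8→{4, 5}; now {1, 2, 3, 4, 5, 6, 7, 8, 9}.
Read 'b': 1→{1}, 2→{2, 4, 6}, 3→{5}, 4→{7, 9}, 5→{1, 5, 7}, 6→{3, 5, 7, 8}, 7→{6}, 8→{4, 5}, 9→{9}; now {1, 2, 3, 4, 5, 6, 7, 8, 9}.
Read 'b': 1→{1}, 2→{2, 4, 6}, 3→{5}, 4→{7, 9}, 5→{1, 5, 7}, 6→{3, 5, 7, 8}, 7→{6}, 8→{4, 5}, 9→{9}; now {1, 2, 3, 4, 5, 6, 7, 8, 9}.
Read 'c': 1→{1, 8}, 2→{8}, 3→{2, 4}, 4→{6}, 5→{5, 6}, 6→{6}, 7→{3, 5}, 8→{3}, 9→{6, 8}; union {1, 2, 3, 4, 5, 6, 8}; ε-closure = {1, 2, 3, 4, 5, 6, 7, 8}.
Read 'b': 1→{1}, 2→{2, 4, 6}, 3→{5}, 4→{7, 9}, 5→{1, 5, 7}, 6→{3, 5, 7, 8}, 7→{6}, 8→{4, 5}; now {1, 2, 3, 4, 5, 6, 7, 8, 9}.
Read 'b': 1→{1}, 2→{2, 4, 6}, 3→{5}, 4→{7, 9}, 5→{1, 5, 7}, 6→{3, 5, 7, 8}, 7→{6}, 8→{4, 5}, 9→{9}; now {1, 2, 3, 4, 5, 6, 7, 8, 9}.
Read 'a': 1→{7, 8, 9}, 2→∅, 3→{1, 6, 7, 9}, 4→{2, 3, 7}, 5→{8, 9}, 6→{3}, 7→∅, 8→{3, 4, 5}, 9→∅; now {1, 2, 3, 4, 5, 6, 7, 8, 9}.
Read 'a': 1→{7, 8, 9}, 2→∅, 3→{1, 6, 7, 9}, 4→{2, 3, 7}, 5→{8, 9}, 6→{3}, 7→∅, 8→{3, 4, 5}, 9→∅; now {1, 2, 3, 4, 5, 6, 7, 8, 9}.
That set has 9 states.

9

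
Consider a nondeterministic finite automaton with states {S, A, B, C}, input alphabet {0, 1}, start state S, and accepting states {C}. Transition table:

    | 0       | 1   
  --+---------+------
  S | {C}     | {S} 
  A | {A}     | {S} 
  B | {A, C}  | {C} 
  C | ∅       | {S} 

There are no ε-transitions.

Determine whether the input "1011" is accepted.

No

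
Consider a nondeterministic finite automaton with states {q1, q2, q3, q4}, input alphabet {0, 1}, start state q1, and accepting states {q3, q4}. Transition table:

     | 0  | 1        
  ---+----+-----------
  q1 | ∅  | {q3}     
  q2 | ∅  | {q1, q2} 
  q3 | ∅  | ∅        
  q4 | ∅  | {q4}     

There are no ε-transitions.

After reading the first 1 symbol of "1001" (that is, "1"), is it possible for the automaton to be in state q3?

Yes

Start in {q1}.
Read '1': {q1} → {q3}.
State q3 is in {q3}.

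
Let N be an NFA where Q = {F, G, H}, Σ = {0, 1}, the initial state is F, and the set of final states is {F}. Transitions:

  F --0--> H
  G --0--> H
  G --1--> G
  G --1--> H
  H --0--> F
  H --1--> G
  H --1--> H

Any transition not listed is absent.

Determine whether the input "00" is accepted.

Start in {F}.
Read '0': F→{H}; now {H}.
Read '0': H→{F}; now {F}.
The final set {F} contains the accepting state F.

Yes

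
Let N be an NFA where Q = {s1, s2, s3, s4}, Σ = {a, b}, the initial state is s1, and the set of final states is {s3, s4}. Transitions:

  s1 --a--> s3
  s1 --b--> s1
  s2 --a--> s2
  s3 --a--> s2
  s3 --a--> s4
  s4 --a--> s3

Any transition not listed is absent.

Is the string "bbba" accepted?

Start in {s1}.
Read 'b': s1→{s1}; now {s1}.
Read 'b': s1→{s1}; now {s1}.
Read 'b': s1→{s1}; now {s1}.
Read 'a': s1→{s3}; now {s3}.
The final set {s3} contains the accepting state s3.

Yes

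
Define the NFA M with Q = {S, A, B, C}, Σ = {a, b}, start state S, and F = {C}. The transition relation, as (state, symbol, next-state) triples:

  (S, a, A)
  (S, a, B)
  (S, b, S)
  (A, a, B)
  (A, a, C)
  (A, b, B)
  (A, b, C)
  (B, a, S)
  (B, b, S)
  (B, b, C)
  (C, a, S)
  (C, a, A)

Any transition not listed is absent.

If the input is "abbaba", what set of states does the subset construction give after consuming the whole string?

{S, A, B}

Start in {S}.
Read 'a': S→{A, B}; now {A, B}.
Read 'b': A→{B, C}, B→{S, C}; now {S, B, C}.
Read 'b': S→{S}, B→{S, C}, C→∅; now {S, C}.
Read 'a': S→{A, B}, C→{S, A}; now {S, A, B}.
Read 'b': S→{S}, A→{B, C}, B→{S, C}; now {S, B, C}.
Read 'a': S→{A, B}, B→{S}, C→{S, A}; now {S, A, B}.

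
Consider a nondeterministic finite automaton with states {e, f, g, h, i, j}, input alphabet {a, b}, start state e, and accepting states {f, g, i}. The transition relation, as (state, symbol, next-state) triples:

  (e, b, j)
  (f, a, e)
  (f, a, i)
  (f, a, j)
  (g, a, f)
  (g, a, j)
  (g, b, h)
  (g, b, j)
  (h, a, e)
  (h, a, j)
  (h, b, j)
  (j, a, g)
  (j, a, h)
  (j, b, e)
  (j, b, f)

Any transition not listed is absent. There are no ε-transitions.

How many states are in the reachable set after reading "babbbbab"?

4

Start in {e}.
Read 'b': {e} → {j}.
Read 'a': {j} → {g, h}.
Read 'b': {g, h} → {h, j}.
Read 'b': {h, j} → {e, f, j}.
Read 'b': {e, f, j} → {e, f, j}.
Read 'b': {e, f, j} → {e, f, j}.
Read 'a': {e, f, j} → {e, g, h, i, j}.
Read 'b': {e, g, h, i, j} → {e, f, h, j}.
That set has 4 states.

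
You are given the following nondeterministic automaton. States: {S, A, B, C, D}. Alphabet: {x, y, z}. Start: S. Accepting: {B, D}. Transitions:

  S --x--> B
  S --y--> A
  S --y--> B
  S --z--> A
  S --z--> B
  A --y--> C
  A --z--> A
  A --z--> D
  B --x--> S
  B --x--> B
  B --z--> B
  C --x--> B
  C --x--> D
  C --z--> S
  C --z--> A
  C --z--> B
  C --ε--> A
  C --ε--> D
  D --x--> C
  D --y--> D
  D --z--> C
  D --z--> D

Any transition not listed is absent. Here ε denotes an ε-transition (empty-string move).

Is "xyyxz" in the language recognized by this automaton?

No

Start in {S}.
Read 'x': S→{B}; now {B}.
Read 'y': B→∅; now ∅.
The set is empty and remains empty for the remaining 3 symbols.
The final set ∅ contains no accepting state.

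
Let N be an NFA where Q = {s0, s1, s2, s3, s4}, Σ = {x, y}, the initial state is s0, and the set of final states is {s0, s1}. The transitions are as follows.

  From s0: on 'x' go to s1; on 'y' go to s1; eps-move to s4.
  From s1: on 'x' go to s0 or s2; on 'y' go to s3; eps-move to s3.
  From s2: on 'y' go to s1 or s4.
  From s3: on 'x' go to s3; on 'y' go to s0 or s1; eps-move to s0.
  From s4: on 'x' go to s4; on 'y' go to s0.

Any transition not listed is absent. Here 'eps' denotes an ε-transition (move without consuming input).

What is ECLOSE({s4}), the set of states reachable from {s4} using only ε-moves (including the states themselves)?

{s4}

Begin with {s4}.
No ε-moves leave this set, so the closure equals the set itself.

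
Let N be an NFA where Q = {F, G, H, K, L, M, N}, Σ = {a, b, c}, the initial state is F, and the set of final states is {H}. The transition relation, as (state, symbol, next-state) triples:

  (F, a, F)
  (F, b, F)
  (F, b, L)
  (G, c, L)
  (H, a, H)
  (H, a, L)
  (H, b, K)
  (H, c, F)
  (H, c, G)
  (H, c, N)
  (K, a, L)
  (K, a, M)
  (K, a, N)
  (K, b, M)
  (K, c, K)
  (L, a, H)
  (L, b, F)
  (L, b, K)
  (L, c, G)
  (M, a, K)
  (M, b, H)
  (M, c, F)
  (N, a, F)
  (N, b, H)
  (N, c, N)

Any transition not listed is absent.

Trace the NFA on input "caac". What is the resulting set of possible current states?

∅

Start in {F}.
Read 'c': {F} → ∅.
The set is empty and remains empty for the remaining 3 symbols.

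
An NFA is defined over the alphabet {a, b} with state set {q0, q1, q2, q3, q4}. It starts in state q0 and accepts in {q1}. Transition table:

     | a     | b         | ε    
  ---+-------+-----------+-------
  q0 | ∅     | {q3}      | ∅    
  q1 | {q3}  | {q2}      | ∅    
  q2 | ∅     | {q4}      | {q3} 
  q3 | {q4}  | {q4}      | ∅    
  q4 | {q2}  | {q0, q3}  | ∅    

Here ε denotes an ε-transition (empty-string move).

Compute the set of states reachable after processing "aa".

∅

Start in {q0}.
Read 'a': {q0} → ∅.
The set is empty and remains empty for the remaining 1 symbol.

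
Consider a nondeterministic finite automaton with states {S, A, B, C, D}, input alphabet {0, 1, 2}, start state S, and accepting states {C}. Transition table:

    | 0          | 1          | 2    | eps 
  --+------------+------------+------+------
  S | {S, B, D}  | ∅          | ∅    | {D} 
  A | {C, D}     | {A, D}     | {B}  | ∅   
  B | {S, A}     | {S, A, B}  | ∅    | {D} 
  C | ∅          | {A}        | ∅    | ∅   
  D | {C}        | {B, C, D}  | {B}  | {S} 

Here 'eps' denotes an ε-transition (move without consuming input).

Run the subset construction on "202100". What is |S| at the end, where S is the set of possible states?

Start: ε-closure({S}) = {S, D}.
Read '2': {S, D} → {S, B, D}.
Read '0': {S, B, D} → {S, A, B, C, D}.
Read '2': {S, A, B, C, D} → {S, B, D}.
Read '1': {S, B, D} → {S, A, B, C, D}.
Read '0': {S, A, B, C, D} → {S, A, B, C, D}.
Read '0': {S, A, B, C, D} → {S, A, B, C, D}.
That set has 5 states.

5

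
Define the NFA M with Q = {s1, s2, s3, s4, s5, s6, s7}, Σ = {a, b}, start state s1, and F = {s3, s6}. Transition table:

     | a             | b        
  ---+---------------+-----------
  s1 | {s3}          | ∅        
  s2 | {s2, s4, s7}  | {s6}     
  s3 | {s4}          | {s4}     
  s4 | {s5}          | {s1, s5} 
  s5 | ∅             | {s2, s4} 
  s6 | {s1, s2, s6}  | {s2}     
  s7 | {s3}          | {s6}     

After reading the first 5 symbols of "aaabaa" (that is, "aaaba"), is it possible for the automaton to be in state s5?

Start in {s1}.
Read 'a': {s1} → {s3}.
Read 'a': {s3} → {s4}.
Read 'a': {s4} → {s5}.
Read 'b': {s5} → {s2, s4}.
Read 'a': {s2, s4} → {s2, s4, s5, s7}.
State s5 is in {s2, s4, s5, s7}.

Yes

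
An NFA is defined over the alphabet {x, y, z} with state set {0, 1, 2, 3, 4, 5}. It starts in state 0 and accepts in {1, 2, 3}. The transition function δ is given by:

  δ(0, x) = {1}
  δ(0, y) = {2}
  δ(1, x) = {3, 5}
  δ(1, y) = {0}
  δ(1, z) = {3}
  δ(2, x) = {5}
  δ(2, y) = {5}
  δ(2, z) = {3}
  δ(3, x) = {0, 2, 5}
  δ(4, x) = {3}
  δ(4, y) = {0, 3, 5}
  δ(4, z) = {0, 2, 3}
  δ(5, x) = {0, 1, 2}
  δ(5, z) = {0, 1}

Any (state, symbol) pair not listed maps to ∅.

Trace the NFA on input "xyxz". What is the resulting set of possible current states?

{3}

Start in {0}.
Read 'x': {0} → {1}.
Read 'y': {1} → {0}.
Read 'x': {0} → {1}.
Read 'z': {1} → {3}.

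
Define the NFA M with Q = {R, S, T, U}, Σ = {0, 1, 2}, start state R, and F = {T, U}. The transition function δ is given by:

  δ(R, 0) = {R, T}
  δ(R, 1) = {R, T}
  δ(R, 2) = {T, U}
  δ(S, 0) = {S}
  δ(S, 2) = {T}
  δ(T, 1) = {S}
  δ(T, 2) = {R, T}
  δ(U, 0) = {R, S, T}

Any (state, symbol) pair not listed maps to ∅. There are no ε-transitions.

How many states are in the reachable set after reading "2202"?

3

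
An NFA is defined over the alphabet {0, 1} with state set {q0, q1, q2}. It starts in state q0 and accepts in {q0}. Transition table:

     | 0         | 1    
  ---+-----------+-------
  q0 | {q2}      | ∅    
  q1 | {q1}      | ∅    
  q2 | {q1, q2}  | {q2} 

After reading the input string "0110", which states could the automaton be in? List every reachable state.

Start in {q0}.
Read '0': q0→{q2}; now {q2}.
Read '1': q2→{q2}; now {q2}.
Read '1': q2→{q2}; now {q2}.
Read '0': q2→{q1, q2}; now {q1, q2}.

{q1, q2}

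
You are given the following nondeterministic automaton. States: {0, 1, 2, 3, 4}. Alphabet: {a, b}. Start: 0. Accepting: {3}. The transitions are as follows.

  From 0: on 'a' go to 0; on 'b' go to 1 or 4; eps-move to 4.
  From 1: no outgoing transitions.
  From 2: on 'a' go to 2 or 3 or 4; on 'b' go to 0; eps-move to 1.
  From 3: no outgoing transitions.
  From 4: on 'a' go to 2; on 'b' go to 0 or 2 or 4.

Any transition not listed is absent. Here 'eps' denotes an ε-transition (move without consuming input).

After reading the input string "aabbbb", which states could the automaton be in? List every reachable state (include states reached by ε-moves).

Start: ε-closure({0}) = {0, 4}.
Read 'a': 0→{0}, 4→{2}; union {0, 2}; ε-closure = {0, 1, 2, 4}.
Read 'a': 0→{0}, 1→∅, 2→{2, 3, 4}, 4→{2}; union {0, 2, 3, 4}; ε-closure = {0, 1, 2, 3, 4}.
Read 'b': 0→{1, 4}, 1→∅, 2→{0}, 3→∅, 4→{0, 2, 4}; now {0, 1, 2, 4}.
Read 'b': 0→{1, 4}, 1→∅, 2→{0}, 4→{0, 2, 4}; now {0, 1, 2, 4}.
Read 'b': 0→{1, 4}, 1→∅, 2→{0}, 4→{0, 2, 4}; now {0, 1, 2, 4}.
Read 'b': 0→{1, 4}, 1→∅, 2→{0}, 4→{0, 2, 4}; now {0, 1, 2, 4}.

{0, 1, 2, 4}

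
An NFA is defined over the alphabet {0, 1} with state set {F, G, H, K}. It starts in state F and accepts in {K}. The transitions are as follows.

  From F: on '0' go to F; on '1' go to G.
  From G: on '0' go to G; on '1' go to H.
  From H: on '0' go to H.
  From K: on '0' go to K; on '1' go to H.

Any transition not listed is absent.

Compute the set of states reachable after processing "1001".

Start in {F}.
Read '1': F→{G}; now {G}.
Read '0': G→{G}; now {G}.
Read '0': G→{G}; now {G}.
Read '1': G→{H}; now {H}.

{H}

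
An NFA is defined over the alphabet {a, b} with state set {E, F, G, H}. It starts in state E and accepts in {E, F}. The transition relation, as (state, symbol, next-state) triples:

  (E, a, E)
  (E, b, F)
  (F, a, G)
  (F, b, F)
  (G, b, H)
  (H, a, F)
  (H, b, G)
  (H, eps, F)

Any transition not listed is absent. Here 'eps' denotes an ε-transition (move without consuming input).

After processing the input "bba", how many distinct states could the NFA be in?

1

Start in {E}.
Read 'b': E→{F}; now {F}.
Read 'b': F→{F}; now {F}.
Read 'a': F→{G}; now {G}.
That set has 1 state.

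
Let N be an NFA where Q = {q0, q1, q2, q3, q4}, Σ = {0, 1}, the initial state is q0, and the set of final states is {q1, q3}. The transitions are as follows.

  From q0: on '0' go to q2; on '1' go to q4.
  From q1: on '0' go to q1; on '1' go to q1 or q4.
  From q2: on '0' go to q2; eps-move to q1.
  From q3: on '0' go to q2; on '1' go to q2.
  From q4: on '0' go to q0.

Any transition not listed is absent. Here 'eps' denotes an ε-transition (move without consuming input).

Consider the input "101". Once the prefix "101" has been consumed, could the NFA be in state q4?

Yes

Start in {q0}.
Read '1': {q0} → {q4}.
Read '0': {q4} → {q0}.
Read '1': {q0} → {q4}.
State q4 is in {q4}.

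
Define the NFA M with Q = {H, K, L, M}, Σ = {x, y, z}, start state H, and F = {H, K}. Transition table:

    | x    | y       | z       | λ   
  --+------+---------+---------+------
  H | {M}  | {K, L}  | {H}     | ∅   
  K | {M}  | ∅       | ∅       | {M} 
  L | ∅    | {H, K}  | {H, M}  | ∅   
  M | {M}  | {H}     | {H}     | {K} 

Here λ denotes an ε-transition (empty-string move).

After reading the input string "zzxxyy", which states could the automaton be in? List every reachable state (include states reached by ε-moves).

Start in {H}.
Read 'z': {H} → {H}.
Read 'z': {H} → {H}.
Read 'x': {H} → {K, M}.
Read 'x': {K, M} → {K, M}.
Read 'y': {K, M} → {H}.
Read 'y': {H} → {K, L, M}.

{K, L, M}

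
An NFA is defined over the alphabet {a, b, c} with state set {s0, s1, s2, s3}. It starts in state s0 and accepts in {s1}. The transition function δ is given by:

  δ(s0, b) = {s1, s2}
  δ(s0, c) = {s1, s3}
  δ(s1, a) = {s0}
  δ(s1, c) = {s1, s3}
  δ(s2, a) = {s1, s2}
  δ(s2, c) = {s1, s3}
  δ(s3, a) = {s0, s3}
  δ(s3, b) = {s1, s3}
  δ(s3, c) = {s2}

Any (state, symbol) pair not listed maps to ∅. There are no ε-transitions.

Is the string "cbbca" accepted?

Yes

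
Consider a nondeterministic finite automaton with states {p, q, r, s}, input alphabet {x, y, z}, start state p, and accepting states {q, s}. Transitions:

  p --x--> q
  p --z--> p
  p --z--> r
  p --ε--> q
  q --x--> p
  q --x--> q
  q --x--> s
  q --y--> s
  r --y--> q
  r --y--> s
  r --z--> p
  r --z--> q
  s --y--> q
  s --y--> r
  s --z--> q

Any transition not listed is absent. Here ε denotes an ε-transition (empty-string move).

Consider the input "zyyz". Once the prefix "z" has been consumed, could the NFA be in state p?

Start: ε-closure({p}) = {p, q}.
Read 'z': {p, q} → {p, q, r}.
State p is in {p, q, r}.

Yes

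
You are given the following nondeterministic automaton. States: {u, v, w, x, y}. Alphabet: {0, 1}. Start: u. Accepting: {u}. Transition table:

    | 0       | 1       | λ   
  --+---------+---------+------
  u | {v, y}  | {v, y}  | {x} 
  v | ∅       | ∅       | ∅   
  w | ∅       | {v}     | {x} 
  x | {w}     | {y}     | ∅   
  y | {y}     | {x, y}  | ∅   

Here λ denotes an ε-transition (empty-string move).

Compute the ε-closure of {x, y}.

Begin with {x, y}.
No ε-moves leave this set, so the closure equals the set itself.

{x, y}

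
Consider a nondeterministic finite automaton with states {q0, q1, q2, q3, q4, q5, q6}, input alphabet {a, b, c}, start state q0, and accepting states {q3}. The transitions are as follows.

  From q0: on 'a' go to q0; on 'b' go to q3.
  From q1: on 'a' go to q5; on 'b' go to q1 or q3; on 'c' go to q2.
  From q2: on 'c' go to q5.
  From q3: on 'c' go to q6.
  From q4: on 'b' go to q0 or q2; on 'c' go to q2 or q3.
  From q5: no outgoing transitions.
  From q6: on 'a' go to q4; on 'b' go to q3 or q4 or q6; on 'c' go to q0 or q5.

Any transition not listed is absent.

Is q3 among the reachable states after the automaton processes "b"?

Yes

Start in {q0}.
Read 'b': q0→{q3}; now {q3}.
State q3 is in {q3}.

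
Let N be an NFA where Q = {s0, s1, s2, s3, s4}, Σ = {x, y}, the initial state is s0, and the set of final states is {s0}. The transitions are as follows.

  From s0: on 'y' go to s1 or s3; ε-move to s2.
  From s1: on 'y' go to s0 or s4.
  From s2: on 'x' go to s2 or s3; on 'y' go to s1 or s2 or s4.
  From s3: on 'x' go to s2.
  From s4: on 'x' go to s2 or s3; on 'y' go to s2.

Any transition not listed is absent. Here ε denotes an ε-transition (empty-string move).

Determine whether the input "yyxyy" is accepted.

Start: ε-closure({s0}) = {s0, s2}.
Read 'y': {s0, s2} → {s1, s2, s3, s4}.
Read 'y': {s1, s2, s3, s4} → {s0, s1, s2, s4}.
Read 'x': {s0, s1, s2, s4} → {s2, s3}.
Read 'y': {s2, s3} → {s1, s2, s4}.
Read 'y': {s1, s2, s4} → {s0, s1, s2, s4}.
The final set {s0, s1, s2, s4} contains the accepting state s0.

Yes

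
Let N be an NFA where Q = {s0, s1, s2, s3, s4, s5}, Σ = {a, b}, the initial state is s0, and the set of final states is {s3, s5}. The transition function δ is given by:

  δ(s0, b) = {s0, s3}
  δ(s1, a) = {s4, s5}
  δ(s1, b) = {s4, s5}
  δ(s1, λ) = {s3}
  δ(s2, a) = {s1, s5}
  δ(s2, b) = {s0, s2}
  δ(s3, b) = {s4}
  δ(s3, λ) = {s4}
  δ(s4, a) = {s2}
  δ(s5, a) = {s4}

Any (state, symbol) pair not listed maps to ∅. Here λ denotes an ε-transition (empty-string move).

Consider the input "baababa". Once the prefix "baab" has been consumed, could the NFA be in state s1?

No

Start in {s0}.
Read 'b': s0→{s0, s3}; union {s0, s3}; ε-closure = {s0, s3, s4}.
Read 'a': s0→∅, s3→∅, s4→{s2}; now {s2}.
Read 'a': s2→{s1, s5}; union {s1, s5}; ε-closure = {s1, s3, s4, s5}.
Read 'b': s1→{s4, s5}, s3→{s4}, s4→∅, s5→∅; now {s4, s5}.
State s1 is not in {s4, s5}.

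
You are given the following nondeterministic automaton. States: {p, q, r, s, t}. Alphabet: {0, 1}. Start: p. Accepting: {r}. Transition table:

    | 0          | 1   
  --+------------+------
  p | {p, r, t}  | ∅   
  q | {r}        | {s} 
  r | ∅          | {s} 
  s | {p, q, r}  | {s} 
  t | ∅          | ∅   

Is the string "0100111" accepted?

No

Start in {p}.
Read '0': p→{p, r, t}; now {p, r, t}.
Read '1': p→∅, r→{s}, t→∅; now {s}.
Read '0': s→{p, q, r}; now {p, q, r}.
Read '0': p→{p, r, t}, q→{r}, r→∅; now {p, r, t}.
Read '1': p→∅, r→{s}, t→∅; now {s}.
Read '1': s→{s}; now {s}.
Read '1': s→{s}; now {s}.
The final set {s} contains no accepting state.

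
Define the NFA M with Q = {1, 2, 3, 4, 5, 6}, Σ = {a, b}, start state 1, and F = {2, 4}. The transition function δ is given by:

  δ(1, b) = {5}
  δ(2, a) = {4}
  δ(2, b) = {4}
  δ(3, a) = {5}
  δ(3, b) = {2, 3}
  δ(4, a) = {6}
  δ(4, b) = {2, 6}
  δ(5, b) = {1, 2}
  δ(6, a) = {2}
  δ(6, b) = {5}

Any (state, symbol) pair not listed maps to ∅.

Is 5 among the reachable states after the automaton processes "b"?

Yes

Start in {1}.
Read 'b': {1} → {5}.
State 5 is in {5}.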